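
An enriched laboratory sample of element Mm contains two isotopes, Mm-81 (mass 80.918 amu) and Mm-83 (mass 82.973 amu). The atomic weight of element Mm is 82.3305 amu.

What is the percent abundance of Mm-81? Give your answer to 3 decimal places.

31.265%

Writing the weighted mean with unknown fraction x of Mm-81:
80.918·x + 82.973·(1 − x) = 82.3305
(80.918 − 82.973)·x = 82.3305 − 82.973
x = -0.6425 / -2.055 = 0.31265 → 31.265% Mm-81, 68.735% Mm-83.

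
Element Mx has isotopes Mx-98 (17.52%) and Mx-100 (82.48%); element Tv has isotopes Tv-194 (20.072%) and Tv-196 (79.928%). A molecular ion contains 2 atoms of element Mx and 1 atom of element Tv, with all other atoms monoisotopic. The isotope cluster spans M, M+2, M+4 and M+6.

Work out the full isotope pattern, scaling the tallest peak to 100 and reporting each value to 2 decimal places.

Element Mx pattern (n=2): 0.03069504 : 0.28900992 : 0.68029504
Element Tv pattern (n=1): 0.20072 : 0.79928
Convolve the two distributions (both contribute in 2-u steps):
  M: 0.03069504×0.20072 = 0.006161
  M+2: 0.03069504×0.79928 + 0.28900992×0.20072 = 0.082544
  M+4: 0.28900992×0.79928 + 0.68029504×0.20072 = 0.367549
  M+6: 0.68029504×0.79928 = 0.543746
Scale to base peak (0.543746) = 100: 1.13 : 15.18 : 67.60 : 100.00

1.13 : 15.18 : 67.60 : 100.00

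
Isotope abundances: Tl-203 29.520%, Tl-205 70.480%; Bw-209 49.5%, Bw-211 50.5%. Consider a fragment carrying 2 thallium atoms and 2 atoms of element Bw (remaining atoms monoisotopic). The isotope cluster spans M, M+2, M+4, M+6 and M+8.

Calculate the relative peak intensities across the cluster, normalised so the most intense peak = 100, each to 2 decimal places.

Thallium pattern (n=2): 0.08714304 : 0.41611392 : 0.49674304
Element Bw pattern (n=2): 0.245025 : 0.49995 : 0.255025
Convolve the two distributions (both contribute in 2-u steps):
  M: 0.08714304×0.245025 = 0.021352
  M+2: 0.08714304×0.49995 + 0.41611392×0.245025 = 0.145525
  M+4: 0.08714304×0.255025 + 0.41611392×0.49995 + 0.49674304×0.245025 = 0.351974
  M+6: 0.41611392×0.255025 + 0.49674304×0.49995 = 0.354466
  M+8: 0.49674304×0.255025 = 0.126682
Scale to base peak (0.354466) = 100: 6.02 : 41.05 : 99.30 : 100.00 : 35.74

6.02 : 41.05 : 99.30 : 100.00 : 35.74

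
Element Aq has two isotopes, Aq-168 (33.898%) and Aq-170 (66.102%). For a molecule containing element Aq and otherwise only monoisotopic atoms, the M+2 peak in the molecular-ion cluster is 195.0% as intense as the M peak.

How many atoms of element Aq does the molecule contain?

1

The M+2/M ratio from n Aq atoms is n · q/p = n · 0.66102/0.33898.
n = 1.950 × 0.33898/0.66102 = 1.00 ≈ 1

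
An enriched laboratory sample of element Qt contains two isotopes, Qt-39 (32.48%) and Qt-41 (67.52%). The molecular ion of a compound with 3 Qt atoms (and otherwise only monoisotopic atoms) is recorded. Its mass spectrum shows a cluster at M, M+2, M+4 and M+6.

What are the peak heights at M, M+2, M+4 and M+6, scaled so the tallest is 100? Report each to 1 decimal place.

The 3 Qt atoms are independent, so intensities follow the terms of (0.3248 + 0.6752)^3.
P(M) = 0.3248^3 = 0.034265
P(M+2) = 3 × 0.3248^2 × 0.6752^1 = 0.213691
P(M+4) = 3 × 0.3248^1 × 0.6752^2 = 0.444224
P(M+6) = 0.6752^3 = 0.307820
The M+4 peak is largest (0.444224); scaling to 100 gives 7.7 : 48.1 : 100.0 : 69.3.

7.7 : 48.1 : 100.0 : 69.3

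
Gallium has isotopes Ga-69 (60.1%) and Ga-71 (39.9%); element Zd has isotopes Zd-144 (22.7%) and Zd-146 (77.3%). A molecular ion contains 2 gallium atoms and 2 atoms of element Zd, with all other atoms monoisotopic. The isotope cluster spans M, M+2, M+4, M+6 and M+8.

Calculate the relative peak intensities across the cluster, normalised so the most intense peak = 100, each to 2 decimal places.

4.74 : 38.61 : 100.00 : 87.28 : 24.25

Gallium pattern (n=2): 0.361201 : 0.479598 : 0.159201
Element Zd pattern (n=2): 0.051529 : 0.350942 : 0.597529
Convolve the two distributions (both contribute in 2-u steps):
  M: 0.361201×0.051529 = 0.018612
  M+2: 0.361201×0.350942 + 0.479598×0.051529 = 0.151474
  M+4: 0.361201×0.597529 + 0.479598×0.350942 + 0.159201×0.051529 = 0.392343
  M+6: 0.479598×0.597529 + 0.159201×0.350942 = 0.342444
  M+8: 0.159201×0.597529 = 0.095127
Scale to base peak (0.392343) = 100: 4.74 : 38.61 : 100.00 : 87.28 : 24.25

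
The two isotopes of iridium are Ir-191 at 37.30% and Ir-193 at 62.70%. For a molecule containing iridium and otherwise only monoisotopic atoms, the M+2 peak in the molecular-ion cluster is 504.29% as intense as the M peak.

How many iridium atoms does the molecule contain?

With n Ir atoms, P(M+2)/P(M) = C(n,1)·p^(n−1)q / p^n = n·q/p = n · 0.6270/0.3730.
n = 5.0429 × 0.3730/0.6270 = 3.00 ≈ 3

3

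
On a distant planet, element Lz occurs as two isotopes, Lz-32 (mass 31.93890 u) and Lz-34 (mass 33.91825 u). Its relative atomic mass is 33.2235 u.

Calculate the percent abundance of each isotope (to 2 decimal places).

Lz-32: 35.10%, Lz-34: 64.90%

Writing the weighted mean with unknown fraction x of Lz-32:
31.93890·x + 33.91825·(1 − x) = 33.2235
(31.93890 − 33.91825)·x = 33.2235 − 33.91825
x = -0.69475 / -1.97935 = 0.35100 → 35.10% Lz-32, 64.90% Lz-34.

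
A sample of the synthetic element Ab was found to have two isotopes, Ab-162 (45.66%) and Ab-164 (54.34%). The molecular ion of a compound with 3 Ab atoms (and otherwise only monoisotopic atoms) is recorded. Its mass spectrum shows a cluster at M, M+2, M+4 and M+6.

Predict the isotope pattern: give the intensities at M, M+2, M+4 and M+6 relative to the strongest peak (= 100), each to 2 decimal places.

Each Ab atom is independently Ab-162 (p = 0.4566) or Ab-164 (q = 0.5434); the cluster is the binomial expansion (p + q)^3.
P(M) = 0.4566^3 = 0.095194
P(M+2) = 3 × 0.4566^2 × 0.5434^1 = 0.339870
P(M+4) = 3 × 0.4566^1 × 0.5434^2 = 0.404479
P(M+6) = 0.5434^3 = 0.160457
The M+4 peak is largest (0.404479); scaling to 100 gives 23.53 : 84.03 : 100.00 : 39.67.

23.53 : 84.03 : 100.00 : 39.67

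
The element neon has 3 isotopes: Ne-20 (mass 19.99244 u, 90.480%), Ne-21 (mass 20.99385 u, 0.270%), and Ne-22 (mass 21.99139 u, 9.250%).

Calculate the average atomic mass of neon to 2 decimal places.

20.18 u

Weight each isotope mass by its fractional abundance: 0.90480 × 19.99244 + 0.00270 × 20.99385 + 0.09250 × 21.99139
= 18.089160 + 0.056683 + 2.034204 = 20.180047 u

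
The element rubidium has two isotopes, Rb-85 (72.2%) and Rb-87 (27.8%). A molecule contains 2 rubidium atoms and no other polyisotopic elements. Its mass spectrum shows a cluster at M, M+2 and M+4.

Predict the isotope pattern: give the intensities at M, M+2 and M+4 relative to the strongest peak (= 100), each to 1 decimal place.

The 2 Rb atoms are independent, so intensities follow the terms of (0.722 + 0.278)^2.
P(M) = 0.722^2 = 0.521284
P(M+2) = 2 × 0.722^1 × 0.278^1 = 0.401432
P(M+4) = 0.278^2 = 0.077284
The M peak is largest (0.521284); scaling to 100 gives 100.0 : 77.0 : 14.8.

100.0 : 77.0 : 14.8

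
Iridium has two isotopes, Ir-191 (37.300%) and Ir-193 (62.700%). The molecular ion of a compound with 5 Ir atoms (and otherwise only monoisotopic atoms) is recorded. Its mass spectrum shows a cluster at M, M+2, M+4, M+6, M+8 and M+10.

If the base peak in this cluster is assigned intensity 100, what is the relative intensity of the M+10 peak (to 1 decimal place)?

Term probabilities: M 0.0072, M+2 0.0607, M+4 0.2040, M+6 0.3429, M+8 0.2882, M+10 0.0969. Base peak = M+6.
P(M+6) = C(5,3) × 0.37300^2 × 0.62700^3 = 10 × 0.139129 × 0.24649188 = 0.342942 (base)
P(M+10) = C(5,5) × 0.37300^0 × 0.62700^5 = 1 × 1.0000 × 0.09690311 = 0.096903
Relative intensity = 0.096903 / 0.342942 × 100 = 28.3

28.3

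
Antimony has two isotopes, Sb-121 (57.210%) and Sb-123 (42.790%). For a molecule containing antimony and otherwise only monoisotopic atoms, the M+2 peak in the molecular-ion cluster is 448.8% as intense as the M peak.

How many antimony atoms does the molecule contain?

6

The M+2/M ratio from n Sb atoms is n · q/p = n · 0.42790/0.57210.
n = 4.488 × 0.57210/0.42790 = 6.00 ≈ 6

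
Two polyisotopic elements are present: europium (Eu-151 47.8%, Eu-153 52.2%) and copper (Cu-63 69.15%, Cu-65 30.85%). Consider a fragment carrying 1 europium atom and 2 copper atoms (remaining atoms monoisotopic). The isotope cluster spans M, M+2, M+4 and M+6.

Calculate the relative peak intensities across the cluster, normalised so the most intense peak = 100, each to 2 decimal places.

Europium pattern (n=1): 0.4780 : 0.5220
Copper pattern (n=2): 0.47817225 : 0.4266555 : 0.09517225
Convolve the two distributions (both contribute in 2-u steps):
  M: 0.4780×0.47817225 = 0.228566
  M+2: 0.4780×0.4266555 + 0.5220×0.47817225 = 0.453547
  M+4: 0.4780×0.09517225 + 0.5220×0.4266555 = 0.268207
  M+6: 0.5220×0.09517225 = 0.049680
Scale to base peak (0.453547) = 100: 50.40 : 100.00 : 59.14 : 10.95

50.40 : 100.00 : 59.14 : 10.95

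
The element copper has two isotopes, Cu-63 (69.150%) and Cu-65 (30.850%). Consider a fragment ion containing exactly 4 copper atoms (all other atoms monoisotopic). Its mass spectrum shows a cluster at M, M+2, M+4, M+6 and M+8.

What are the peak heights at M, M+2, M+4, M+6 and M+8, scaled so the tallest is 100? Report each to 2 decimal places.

Expanding (0.69150 + 0.30850)^4:
P(M) = 0.69150^4 = 0.228649
P(M+2) = 4 × 0.69150^3 × 0.30850^1 = 0.408030
P(M+4) = 6 × 0.69150^2 × 0.30850^2 = 0.273052
P(M+6) = 4 × 0.69150^1 × 0.30850^3 = 0.081212
P(M+8) = 0.30850^4 = 0.009058
The M+2 peak is largest (0.408030); scaling to 100 gives 56.04 : 100.00 : 66.92 : 19.90 : 2.22.

56.04 : 100.00 : 66.92 : 19.90 : 2.22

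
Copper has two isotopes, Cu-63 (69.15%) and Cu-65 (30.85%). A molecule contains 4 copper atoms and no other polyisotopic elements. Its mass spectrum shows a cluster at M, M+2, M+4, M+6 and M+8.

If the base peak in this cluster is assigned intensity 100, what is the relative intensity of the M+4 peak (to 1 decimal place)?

Term probabilities: M 0.2286, M+2 0.4080, M+4 0.2731, M+6 0.0812, M+8 0.0091. Base peak = M+2.
P(M+2) = C(4,1) × 0.6915^3 × 0.3085^1 = 4 × 0.33065611 × 0.3085 = 0.408030 (base)
P(M+4) = C(4,2) × 0.6915^2 × 0.3085^2 = 6 × 0.47817225 × 0.09517225 = 0.273052
Relative intensity = 0.273052 / 0.408030 × 100 = 66.9

66.9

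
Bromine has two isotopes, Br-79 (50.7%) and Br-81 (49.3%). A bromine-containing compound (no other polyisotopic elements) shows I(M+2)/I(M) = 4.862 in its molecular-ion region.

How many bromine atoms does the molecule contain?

5

For n independent Br atoms, I(M+2)/I(M) = n · (abundance Br-81) / (abundance Br-79) = n · 0.493/0.507.
n = 4.862 × 0.507/0.493 = 5.00 ≈ 5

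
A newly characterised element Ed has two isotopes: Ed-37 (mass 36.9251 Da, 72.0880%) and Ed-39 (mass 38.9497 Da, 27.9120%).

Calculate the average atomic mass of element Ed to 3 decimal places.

Ar = Σ fᵢ·mᵢ = 0.720880 × 36.9251 + 0.279120 × 38.9497
= 26.61857 + 10.87164 = 37.49021 Da

37.490 Da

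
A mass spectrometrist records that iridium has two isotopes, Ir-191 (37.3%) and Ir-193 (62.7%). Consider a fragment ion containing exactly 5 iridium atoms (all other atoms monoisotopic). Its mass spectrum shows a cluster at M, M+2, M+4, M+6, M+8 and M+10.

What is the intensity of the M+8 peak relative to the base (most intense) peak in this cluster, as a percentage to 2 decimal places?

Term probabilities: M 0.0072, M+2 0.0607, M+4 0.2040, M+6 0.3429, M+8 0.2882, M+10 0.0969. Base peak = M+6.
P(M+6) = C(5,3) × 0.373^2 × 0.627^3 = 10 × 0.139129 × 0.24649188 = 0.342942 (base)
P(M+8) = C(5,4) × 0.373^1 × 0.627^4 = 5 × 0.3730 × 0.15455041 = 0.288237
Relative intensity = 0.288237 / 0.342942 × 100 = 84.05

84.05%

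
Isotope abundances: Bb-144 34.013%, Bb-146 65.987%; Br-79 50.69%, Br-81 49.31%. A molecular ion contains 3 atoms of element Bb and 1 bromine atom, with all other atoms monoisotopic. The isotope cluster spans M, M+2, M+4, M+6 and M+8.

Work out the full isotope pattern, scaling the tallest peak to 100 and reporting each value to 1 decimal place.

Element Bb pattern (n=3): 0.0393491 : 0.22901795 : 0.4443068 : 0.28732615
Bromine pattern (n=1): 0.5069 : 0.4931
Convolve the two distributions (both contribute in 2-u steps):
  M: 0.0393491×0.5069 = 0.019946
  M+2: 0.0393491×0.4931 + 0.22901795×0.5069 = 0.135492
  M+4: 0.22901795×0.4931 + 0.4443068×0.5069 = 0.338148
  M+6: 0.4443068×0.4931 + 0.28732615×0.5069 = 0.364733
  M+8: 0.28732615×0.4931 = 0.141681
Scale to base peak (0.364733) = 100: 5.5 : 37.1 : 92.7 : 100.0 : 38.8

5.5 : 37.1 : 92.7 : 100.0 : 38.8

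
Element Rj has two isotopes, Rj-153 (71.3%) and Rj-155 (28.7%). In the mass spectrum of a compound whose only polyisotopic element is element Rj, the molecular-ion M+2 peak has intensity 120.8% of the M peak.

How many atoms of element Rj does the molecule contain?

3

For n independent Rj atoms, I(M+2)/I(M) = n · (abundance Rj-155) / (abundance Rj-153) = n · 0.287/0.713.
n = 1.208 × 0.713/0.287 = 3.00 ≈ 3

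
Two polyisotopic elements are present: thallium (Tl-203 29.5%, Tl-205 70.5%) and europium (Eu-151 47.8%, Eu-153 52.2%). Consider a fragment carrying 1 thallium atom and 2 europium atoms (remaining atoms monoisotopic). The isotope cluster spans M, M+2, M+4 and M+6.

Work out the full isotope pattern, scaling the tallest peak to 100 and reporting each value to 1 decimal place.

15.6 : 71.3 : 100.0 : 44.4

Thallium pattern (n=1): 0.2950 : 0.7050
Europium pattern (n=2): 0.228484 : 0.499032 : 0.272484
Convolve the two distributions (both contribute in 2-u steps):
  M: 0.2950×0.228484 = 0.067403
  M+2: 0.2950×0.499032 + 0.7050×0.228484 = 0.308296
  M+4: 0.2950×0.272484 + 0.7050×0.499032 = 0.432200
  M+6: 0.7050×0.272484 = 0.192101
Scale to base peak (0.432200) = 100: 15.6 : 71.3 : 100.0 : 44.4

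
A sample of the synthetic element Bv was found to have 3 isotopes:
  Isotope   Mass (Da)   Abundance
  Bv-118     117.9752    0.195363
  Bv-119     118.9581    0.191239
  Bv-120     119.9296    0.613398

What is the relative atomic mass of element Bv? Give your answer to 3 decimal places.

119.362 Da

The abundance-weighted mean is 0.195363 × 117.9752 + 0.191239 × 118.9581 + 0.613398 × 119.9296
= 23.04799 + 22.74943 + 73.56458 = 119.36200 Da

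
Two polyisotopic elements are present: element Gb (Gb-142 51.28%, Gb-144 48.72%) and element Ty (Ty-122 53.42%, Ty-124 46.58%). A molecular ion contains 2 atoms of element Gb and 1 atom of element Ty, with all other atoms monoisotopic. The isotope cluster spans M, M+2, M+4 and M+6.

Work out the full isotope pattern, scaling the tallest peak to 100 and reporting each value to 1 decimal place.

36.1 : 100.0 : 92.3 : 28.4

Element Gb pattern (n=2): 0.26296384 : 0.49967232 : 0.23736384
Element Ty pattern (n=1): 0.5342 : 0.4658
Convolve the two distributions (both contribute in 2-u steps):
  M: 0.26296384×0.5342 = 0.140475
  M+2: 0.26296384×0.4658 + 0.49967232×0.5342 = 0.389414
  M+4: 0.49967232×0.4658 + 0.23736384×0.5342 = 0.359547
  M+6: 0.23736384×0.4658 = 0.110564
Scale to base peak (0.389414) = 100: 36.1 : 100.0 : 92.3 : 28.4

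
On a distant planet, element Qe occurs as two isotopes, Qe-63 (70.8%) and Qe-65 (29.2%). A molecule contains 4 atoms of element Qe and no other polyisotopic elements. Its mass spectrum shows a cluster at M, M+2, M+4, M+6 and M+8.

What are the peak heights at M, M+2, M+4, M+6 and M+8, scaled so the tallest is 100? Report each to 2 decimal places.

60.62 : 100.00 : 61.86 : 17.01 : 1.75

Expanding (0.708 + 0.292)^4:
P(M) = 0.708^4 = 0.251266
P(M+2) = 4 × 0.708^3 × 0.292^1 = 0.414517
P(M+4) = 6 × 0.708^2 × 0.292^2 = 0.256439
P(M+6) = 4 × 0.708^1 × 0.292^3 = 0.070509
P(M+8) = 0.292^4 = 0.007270
The M+2 peak is largest (0.414517); scaling to 100 gives 60.62 : 100.00 : 61.86 : 17.01 : 1.75.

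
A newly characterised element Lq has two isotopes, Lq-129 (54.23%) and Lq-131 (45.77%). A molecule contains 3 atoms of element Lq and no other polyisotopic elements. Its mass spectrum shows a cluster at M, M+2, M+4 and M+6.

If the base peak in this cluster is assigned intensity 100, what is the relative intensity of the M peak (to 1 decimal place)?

Binomial terms of (0.5423 + 0.4577)^3: M 0.1595, M+2 0.4038, M+4 0.3408, M+6 0.0959 → M+2 is the base peak.
P(M+2) = C(3,1) × 0.5423^2 × 0.4577^1 = 3 × 0.29408929 × 0.4577 = 0.403814 (base)
P(M) = C(3,0) × 0.5423^3 × 0.4577^0 = 1 × 0.15948462 × 1.0000 = 0.159485
Relative intensity = 0.159485 / 0.403814 × 100 = 39.5

39.5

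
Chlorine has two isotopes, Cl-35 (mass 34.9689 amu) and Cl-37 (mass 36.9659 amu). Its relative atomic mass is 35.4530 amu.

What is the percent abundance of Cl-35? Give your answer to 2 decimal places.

75.76%

Let x be the fractional abundance of Cl-35; then Cl-37 has abundance 1 − x.
34.9689·x + 36.9659·(1 − x) = 35.4530
(34.9689 − 36.9659)·x = 35.4530 − 36.9659
x = -1.5129 / -1.9970 = 0.75759 → 75.76% Cl-35, 24.24% Cl-37.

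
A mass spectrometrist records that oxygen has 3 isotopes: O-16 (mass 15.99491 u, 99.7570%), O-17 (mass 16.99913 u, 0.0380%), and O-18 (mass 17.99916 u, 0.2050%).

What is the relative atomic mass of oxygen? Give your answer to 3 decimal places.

15.999 u

Ar = Σ fᵢ·mᵢ = 0.997570 × 15.99491 + 0.000380 × 16.99913 + 0.002050 × 17.99916
= 15.956042 + 0.006460 + 0.036898 = 15.999400 u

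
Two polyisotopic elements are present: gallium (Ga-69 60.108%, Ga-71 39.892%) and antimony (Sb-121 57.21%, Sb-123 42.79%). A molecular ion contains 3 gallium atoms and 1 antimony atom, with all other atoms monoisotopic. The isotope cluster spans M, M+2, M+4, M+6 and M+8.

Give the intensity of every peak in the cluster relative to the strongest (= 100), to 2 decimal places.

35.58 : 97.45 : 100.00 : 45.57 : 7.78

Gallium pattern (n=3): 0.2171685 : 0.432386 : 0.2869625 : 0.063483
Antimony pattern (n=1): 0.5721 : 0.4279
Convolve the two distributions (both contribute in 2-u steps):
  M: 0.2171685×0.5721 = 0.124242
  M+2: 0.2171685×0.4279 + 0.432386×0.5721 = 0.340294
  M+4: 0.432386×0.4279 + 0.2869625×0.5721 = 0.349189
  M+6: 0.2869625×0.4279 + 0.063483×0.5721 = 0.159110
  M+8: 0.063483×0.4279 = 0.027164
Scale to base peak (0.349189) = 100: 35.58 : 97.45 : 100.00 : 45.57 : 7.78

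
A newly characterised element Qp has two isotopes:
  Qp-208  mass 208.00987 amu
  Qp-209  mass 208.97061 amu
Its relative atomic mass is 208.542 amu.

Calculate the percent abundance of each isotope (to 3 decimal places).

Qp-208: 44.612%, Qp-209: 55.388%

With x = fraction of Qp-208 (so Qp-209 is 1 − x):
208.00987·x + 208.97061·(1 − x) = 208.542
(208.00987 − 208.97061)·x = 208.542 − 208.97061
x = -0.42861 / -0.96074 = 0.44612 → 44.612% Qp-208, 55.388% Qp-209.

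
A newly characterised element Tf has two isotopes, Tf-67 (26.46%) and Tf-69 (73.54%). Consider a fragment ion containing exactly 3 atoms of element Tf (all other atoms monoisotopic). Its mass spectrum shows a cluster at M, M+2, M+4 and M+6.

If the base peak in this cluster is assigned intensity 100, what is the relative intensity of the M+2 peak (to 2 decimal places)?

35.98

(0.2646 + 0.7354)^3 gives M 0.0185, M+2 0.1545, M+4 0.4293, M+6 0.3977; the largest is M+4.
P(M+4) = C(3,2) × 0.2646^1 × 0.7354^2 = 3 × 0.2646 × 0.54081316 = 0.429297 (base)
P(M+2) = C(3,1) × 0.2646^2 × 0.7354^1 = 3 × 0.07001316 × 0.7354 = 0.154463
Relative intensity = 0.154463 / 0.429297 × 100 = 35.98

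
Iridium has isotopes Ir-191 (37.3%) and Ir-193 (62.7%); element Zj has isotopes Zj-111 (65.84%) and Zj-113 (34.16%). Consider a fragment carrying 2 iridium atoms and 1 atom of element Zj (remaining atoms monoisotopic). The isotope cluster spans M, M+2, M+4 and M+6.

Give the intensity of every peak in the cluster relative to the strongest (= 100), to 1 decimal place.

Iridium pattern (n=2): 0.139129 : 0.467742 : 0.393129
Element Zj pattern (n=1): 0.6584 : 0.3416
Convolve the two distributions (both contribute in 2-u steps):
  M: 0.139129×0.6584 = 0.091603
  M+2: 0.139129×0.3416 + 0.467742×0.6584 = 0.355488
  M+4: 0.467742×0.3416 + 0.393129×0.6584 = 0.418617
  M+6: 0.393129×0.3416 = 0.134293
Scale to base peak (0.418617) = 100: 21.9 : 84.9 : 100.0 : 32.1

21.9 : 84.9 : 100.0 : 32.1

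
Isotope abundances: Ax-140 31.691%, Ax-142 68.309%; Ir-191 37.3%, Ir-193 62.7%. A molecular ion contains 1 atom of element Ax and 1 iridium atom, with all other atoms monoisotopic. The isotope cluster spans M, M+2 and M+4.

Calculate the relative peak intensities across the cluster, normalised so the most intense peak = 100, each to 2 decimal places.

Element Ax pattern (n=1): 0.31691 : 0.68309
Iridium pattern (n=1): 0.3730 : 0.6270
Convolve the two distributions (both contribute in 2-u steps):
  M: 0.31691×0.3730 = 0.118207
  M+2: 0.31691×0.6270 + 0.68309×0.3730 = 0.453495
  M+4: 0.68309×0.6270 = 0.428297
Scale to base peak (0.453495) = 100: 26.07 : 100.00 : 94.44

26.07 : 100.00 : 94.44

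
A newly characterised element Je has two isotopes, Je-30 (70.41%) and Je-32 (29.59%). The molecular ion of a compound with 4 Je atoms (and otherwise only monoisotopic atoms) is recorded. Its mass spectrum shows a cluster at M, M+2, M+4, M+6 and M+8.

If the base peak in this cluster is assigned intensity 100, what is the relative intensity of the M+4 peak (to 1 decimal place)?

Term probabilities: M 0.2458, M+2 0.4132, M+4 0.2604, M+6 0.0730, M+8 0.0077. Base peak = M+2.
P(M+2) = C(4,1) × 0.7041^3 × 0.2959^1 = 4 × 0.34906237 × 0.2959 = 0.413150 (base)
P(M+4) = C(4,2) × 0.7041^2 × 0.2959^2 = 6 × 0.49575681 × 0.08755681 = 0.260441
Relative intensity = 0.260441 / 0.413150 × 100 = 63.0

63.0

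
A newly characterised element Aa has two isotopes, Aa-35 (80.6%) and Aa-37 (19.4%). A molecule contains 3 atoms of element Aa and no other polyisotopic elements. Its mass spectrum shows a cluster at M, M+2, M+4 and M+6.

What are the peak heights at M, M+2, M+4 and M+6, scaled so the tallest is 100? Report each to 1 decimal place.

Expanding (0.806 + 0.194)^3:
P(M) = 0.806^3 = 0.523607
P(M+2) = 3 × 0.806^2 × 0.194^1 = 0.378088
P(M+4) = 3 × 0.806^1 × 0.194^2 = 0.091004
P(M+6) = 0.194^3 = 0.007301
The M peak is largest (0.523607); scaling to 100 gives 100.0 : 72.2 : 17.4 : 1.4.

100.0 : 72.2 : 17.4 : 1.4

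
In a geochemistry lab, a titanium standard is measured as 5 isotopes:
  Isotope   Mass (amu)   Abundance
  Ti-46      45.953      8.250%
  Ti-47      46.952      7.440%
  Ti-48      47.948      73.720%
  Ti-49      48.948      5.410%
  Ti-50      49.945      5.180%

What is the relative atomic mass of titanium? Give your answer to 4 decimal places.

47.8669 amu

Average mass = Σ (abundance × isotope mass) = 0.08250 × 45.953 + 0.07440 × 46.952 + 0.73720 × 47.948 + 0.05410 × 48.948 + 0.05180 × 49.945
= 3.79112 + 3.49323 + 35.34727 + 2.64809 + 2.58715 = 47.86686 amu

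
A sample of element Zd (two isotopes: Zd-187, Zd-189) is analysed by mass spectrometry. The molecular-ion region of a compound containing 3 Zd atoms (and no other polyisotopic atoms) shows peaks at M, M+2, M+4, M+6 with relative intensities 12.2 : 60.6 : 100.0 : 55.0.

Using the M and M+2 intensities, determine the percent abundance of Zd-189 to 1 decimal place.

62.3%

If p is the fraction of Zd that is Zd-187, then I(M+2)/I(M) = [C(3,1)·p^2·(1−p)] / p^3 = 3·(1−p)/p = 60.6/12.2 = 4.9672
(1−p)/p = 4.9672/3 = 1.6557  ⇒  p = 1/(1 + 1.6557) = 0.3765
Zd-187: 37.7%, Zd-189: 62.3%.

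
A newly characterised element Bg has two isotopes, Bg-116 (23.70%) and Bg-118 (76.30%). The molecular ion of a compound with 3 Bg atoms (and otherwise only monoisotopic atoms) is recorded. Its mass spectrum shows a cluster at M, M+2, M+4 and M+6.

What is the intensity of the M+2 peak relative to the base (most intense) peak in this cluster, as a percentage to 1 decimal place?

28.9%

(0.2370 + 0.7630)^3 gives M 0.0133, M+2 0.1286, M+4 0.4139, M+6 0.4442; the largest is M+6.
P(M+6) = C(3,3) × 0.2370^0 × 0.7630^3 = 1 × 1.0000 × 0.44419495 = 0.444195 (base)
P(M+2) = C(3,1) × 0.2370^2 × 0.7630^1 = 3 × 0.056169 × 0.7630 = 0.128571
Relative intensity = 0.128571 / 0.444195 × 100 = 28.9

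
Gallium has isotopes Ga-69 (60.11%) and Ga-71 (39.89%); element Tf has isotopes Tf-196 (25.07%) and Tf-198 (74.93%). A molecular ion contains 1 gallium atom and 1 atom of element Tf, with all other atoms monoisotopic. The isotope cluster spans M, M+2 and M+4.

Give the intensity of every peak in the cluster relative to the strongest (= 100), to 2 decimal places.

Gallium pattern (n=1): 0.6011 : 0.3989
Element Tf pattern (n=1): 0.2507 : 0.7493
Convolve the two distributions (both contribute in 2-u steps):
  M: 0.6011×0.2507 = 0.150696
  M+2: 0.6011×0.7493 + 0.3989×0.2507 = 0.550408
  M+4: 0.3989×0.7493 = 0.298896
Scale to base peak (0.550408) = 100: 27.38 : 100.00 : 54.30

27.38 : 100.00 : 54.30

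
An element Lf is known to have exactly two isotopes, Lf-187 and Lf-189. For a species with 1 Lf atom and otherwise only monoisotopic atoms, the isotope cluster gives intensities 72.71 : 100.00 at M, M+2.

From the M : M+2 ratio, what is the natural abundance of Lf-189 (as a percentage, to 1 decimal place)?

57.9%

Write p for the Lf-187 fraction. I(M+2)/I(M) = [C(1,1)·p^0·(1−p)] / p^1 = 1·(1−p)/p = 100.00/72.71 = 1.3753
(1−p)/p = 1.3753/1 = 1.3753  ⇒  p = 1/(1 + 1.3753) = 0.4210
Lf-187: 42.1%, Lf-189: 57.9%.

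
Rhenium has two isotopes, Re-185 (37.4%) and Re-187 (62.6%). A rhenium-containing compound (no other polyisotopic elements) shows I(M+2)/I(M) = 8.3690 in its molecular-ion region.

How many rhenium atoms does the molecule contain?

5

For n independent Re atoms, I(M+2)/I(M) = n · (abundance Re-187) / (abundance Re-185) = n · 0.626/0.374.
n = 8.3690 × 0.374/0.626 = 5.00 ≈ 5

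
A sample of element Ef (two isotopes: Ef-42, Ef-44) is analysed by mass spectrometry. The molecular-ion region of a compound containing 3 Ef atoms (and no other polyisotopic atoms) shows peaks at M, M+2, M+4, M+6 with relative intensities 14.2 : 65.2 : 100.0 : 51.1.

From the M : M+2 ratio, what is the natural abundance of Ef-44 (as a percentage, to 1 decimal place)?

Let p = fractional abundance of Ef-42. I(M+2)/I(M) = [C(3,1)·p^2·(1−p)] / p^3 = 3·(1−p)/p = 65.2/14.2 = 4.5915
(1−p)/p = 4.5915/3 = 1.5305  ⇒  p = 1/(1 + 1.5305) = 0.3952
Ef-42: 39.5%, Ef-44: 60.5%.

60.5%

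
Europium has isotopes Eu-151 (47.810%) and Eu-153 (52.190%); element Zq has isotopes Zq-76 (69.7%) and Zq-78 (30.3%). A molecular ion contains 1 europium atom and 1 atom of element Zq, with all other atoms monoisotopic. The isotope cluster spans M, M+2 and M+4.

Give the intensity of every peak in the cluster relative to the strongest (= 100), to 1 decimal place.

Europium pattern (n=1): 0.4781 : 0.5219
Element Zq pattern (n=1): 0.6970 : 0.3030
Convolve the two distributions (both contribute in 2-u steps):
  M: 0.4781×0.6970 = 0.333236
  M+2: 0.4781×0.3030 + 0.5219×0.6970 = 0.508629
  M+4: 0.5219×0.3030 = 0.158136
Scale to base peak (0.508629) = 100: 65.5 : 100.0 : 31.1

65.5 : 100.0 : 31.1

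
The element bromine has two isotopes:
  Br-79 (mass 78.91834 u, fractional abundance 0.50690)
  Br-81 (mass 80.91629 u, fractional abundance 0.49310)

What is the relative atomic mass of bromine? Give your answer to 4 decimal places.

Ar = Σ fᵢ·mᵢ = 0.50690 × 78.91834 + 0.49310 × 80.91629
= 40.003707 + 39.899823 = 79.903530 u

79.9035 u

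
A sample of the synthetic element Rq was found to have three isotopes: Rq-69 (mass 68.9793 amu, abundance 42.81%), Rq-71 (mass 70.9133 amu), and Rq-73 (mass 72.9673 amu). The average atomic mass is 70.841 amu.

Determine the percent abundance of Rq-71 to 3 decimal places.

The remaining 57.19% is split between Rq-71 (fraction x) and Rq-73 (fraction 0.5719 − x).
Substituting: 70.9133x + 72.9673(0.5719 − x) = 41.31096167
(70.9133 − 72.9673)x = -0.4190372  ⇒  x = 0.20401, y = 0.36789
Rq-71: 20.401%, Rq-73: 36.789%.

20.401%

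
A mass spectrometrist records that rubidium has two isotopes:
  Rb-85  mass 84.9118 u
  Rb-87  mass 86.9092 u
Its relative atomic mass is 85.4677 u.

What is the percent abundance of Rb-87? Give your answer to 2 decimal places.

27.83%

Let x be the fractional abundance of Rb-85; then Rb-87 has abundance 1 − x.
84.9118·x + 86.9092·(1 − x) = 85.4677
(84.9118 − 86.9092)·x = 85.4677 − 86.9092
x = -1.4415 / -1.9974 = 0.72169 → 72.17% Rb-85, 27.83% Rb-87.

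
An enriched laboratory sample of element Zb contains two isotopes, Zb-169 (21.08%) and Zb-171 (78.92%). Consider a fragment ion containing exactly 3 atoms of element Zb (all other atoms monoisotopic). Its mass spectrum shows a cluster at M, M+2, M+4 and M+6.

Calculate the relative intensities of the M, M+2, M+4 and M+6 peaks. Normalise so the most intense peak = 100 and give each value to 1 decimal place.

1.9 : 21.4 : 80.1 : 100.0

Each Zb atom is independently Zb-169 (p = 0.2108) or Zb-171 (q = 0.7892); the cluster is the binomial expansion (p + q)^3.
P(M) = 0.2108^3 = 0.009367
P(M+2) = 3 × 0.2108^2 × 0.7892^1 = 0.105208
P(M+4) = 3 × 0.2108^1 × 0.7892^2 = 0.393882
P(M+6) = 0.7892^3 = 0.491543
The M+6 peak is largest (0.491543); scaling to 100 gives 1.9 : 21.4 : 80.1 : 100.0.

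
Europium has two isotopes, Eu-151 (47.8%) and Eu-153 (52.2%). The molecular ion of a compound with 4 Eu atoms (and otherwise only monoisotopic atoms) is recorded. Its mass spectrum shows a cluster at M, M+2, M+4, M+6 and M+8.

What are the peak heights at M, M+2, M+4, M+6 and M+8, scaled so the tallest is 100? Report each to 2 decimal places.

Each Eu atom is independently Eu-151 (p = 0.478) or Eu-153 (q = 0.522); the cluster is the binomial expansion (p + q)^4.
P(M) = 0.478^4 = 0.052205
P(M+2) = 4 × 0.478^3 × 0.522^1 = 0.228042
P(M+4) = 6 × 0.478^2 × 0.522^2 = 0.373549
P(M+6) = 4 × 0.478^1 × 0.522^3 = 0.271956
P(M+8) = 0.522^4 = 0.074248
The M+4 peak is largest (0.373549); scaling to 100 gives 13.98 : 61.05 : 100.00 : 72.80 : 19.88.

13.98 : 61.05 : 100.00 : 72.80 : 19.88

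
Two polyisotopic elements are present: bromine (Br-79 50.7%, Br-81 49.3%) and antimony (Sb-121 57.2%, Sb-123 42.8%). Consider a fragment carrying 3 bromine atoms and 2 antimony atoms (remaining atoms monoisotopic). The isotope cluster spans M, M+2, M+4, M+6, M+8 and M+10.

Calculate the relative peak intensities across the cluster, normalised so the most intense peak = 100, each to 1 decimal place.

12.9 : 56.9 : 100.0 : 87.6 : 38.2 : 6.6

Bromine pattern (n=3): 0.13032384 : 0.38017547 : 0.36967753 : 0.11982316
Antimony pattern (n=2): 0.327184 : 0.489632 : 0.183184
Convolve the two distributions (both contribute in 2-u steps):
  M: 0.13032384×0.327184 = 0.042640
  M+2: 0.13032384×0.489632 + 0.38017547×0.327184 = 0.188198
  M+4: 0.13032384×0.183184 + 0.38017547×0.489632 + 0.36967753×0.327184 = 0.330972
  M+6: 0.38017547×0.183184 + 0.36967753×0.489632 + 0.11982316×0.327184 = 0.289852
  M+8: 0.36967753×0.183184 + 0.11982316×0.489632 = 0.126388
  M+10: 0.11982316×0.183184 = 0.021950
Scale to base peak (0.330972) = 100: 12.9 : 56.9 : 100.0 : 87.6 : 38.2 : 6.6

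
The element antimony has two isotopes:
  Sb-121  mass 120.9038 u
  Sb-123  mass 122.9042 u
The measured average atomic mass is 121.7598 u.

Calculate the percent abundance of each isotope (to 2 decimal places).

Sb-121: 57.21%, Sb-123: 42.79%

With x = fraction of Sb-121 (so Sb-123 is 1 − x):
120.9038·x + 122.9042·(1 − x) = 121.7598
(120.9038 − 122.9042)·x = 121.7598 − 122.9042
x = -1.1444 / -2.0004 = 0.57209 → 57.21% Sb-121, 42.79% Sb-123.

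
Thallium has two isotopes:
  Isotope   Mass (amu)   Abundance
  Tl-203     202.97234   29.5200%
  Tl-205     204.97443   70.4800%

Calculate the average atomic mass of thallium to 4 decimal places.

Average mass = Σ (abundance × isotope mass) = 0.295200 × 202.97234 + 0.704800 × 204.97443
= 59.917435 + 144.465978 = 204.383413 amu

204.3834 amu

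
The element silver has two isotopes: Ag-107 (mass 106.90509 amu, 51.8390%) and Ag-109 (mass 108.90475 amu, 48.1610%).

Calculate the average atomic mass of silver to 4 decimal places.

Average mass = Σ (abundance × isotope mass) = 0.518390 × 106.90509 + 0.481610 × 108.90475
= 55.418530 + 52.449617 = 107.868147 amu

107.8681 amu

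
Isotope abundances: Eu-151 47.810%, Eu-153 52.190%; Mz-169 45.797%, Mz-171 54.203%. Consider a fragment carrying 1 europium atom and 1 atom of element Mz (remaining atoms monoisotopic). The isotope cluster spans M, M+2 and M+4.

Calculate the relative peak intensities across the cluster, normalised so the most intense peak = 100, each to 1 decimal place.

Europium pattern (n=1): 0.4781 : 0.5219
Element Mz pattern (n=1): 0.45797 : 0.54203
Convolve the two distributions (both contribute in 2-u steps):
  M: 0.4781×0.45797 = 0.218955
  M+2: 0.4781×0.54203 + 0.5219×0.45797 = 0.498159
  M+4: 0.5219×0.54203 = 0.282885
Scale to base peak (0.498159) = 100: 44.0 : 100.0 : 56.8

44.0 : 100.0 : 56.8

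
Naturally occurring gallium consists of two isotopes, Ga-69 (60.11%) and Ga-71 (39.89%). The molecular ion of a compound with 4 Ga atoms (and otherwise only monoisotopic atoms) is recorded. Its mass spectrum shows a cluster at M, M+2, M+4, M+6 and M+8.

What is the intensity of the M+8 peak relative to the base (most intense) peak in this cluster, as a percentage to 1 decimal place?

7.3%

Term probabilities: M 0.1306, M+2 0.3465, M+4 0.3450, M+6 0.1526, M+8 0.0253. Base peak = M+2.
P(M+2) = C(4,1) × 0.6011^3 × 0.3989^1 = 4 × 0.21719018 × 0.3989 = 0.346549 (base)
P(M+8) = C(4,4) × 0.6011^0 × 0.3989^4 = 1 × 1.0000 × 0.02531956 = 0.025320
Relative intensity = 0.025320 / 0.346549 × 100 = 7.3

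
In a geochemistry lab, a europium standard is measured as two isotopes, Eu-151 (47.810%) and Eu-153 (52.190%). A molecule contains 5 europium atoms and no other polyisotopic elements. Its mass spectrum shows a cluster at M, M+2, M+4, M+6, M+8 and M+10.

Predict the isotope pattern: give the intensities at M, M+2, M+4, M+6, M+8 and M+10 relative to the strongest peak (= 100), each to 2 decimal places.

Expanding (0.47810 + 0.52190)^5:
P(M) = 0.47810^5 = 0.024980
P(M+2) = 5 × 0.47810^4 × 0.52190^1 = 0.136343
P(M+4) = 10 × 0.47810^3 × 0.52190^2 = 0.297667
P(M+6) = 10 × 0.47810^2 × 0.52190^3 = 0.324937
P(M+8) = 5 × 0.47810^1 × 0.52190^4 = 0.177353
P(M+10) = 0.52190^5 = 0.038720
The M+6 peak is largest (0.324937); scaling to 100 gives 7.69 : 41.96 : 91.61 : 100.00 : 54.58 : 11.92.

7.69 : 41.96 : 91.61 : 100.00 : 54.58 : 11.92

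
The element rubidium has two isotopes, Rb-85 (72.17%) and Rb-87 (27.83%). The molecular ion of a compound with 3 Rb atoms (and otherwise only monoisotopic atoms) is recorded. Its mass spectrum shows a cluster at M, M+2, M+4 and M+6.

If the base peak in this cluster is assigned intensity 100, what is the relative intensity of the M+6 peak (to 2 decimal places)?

Binomial terms of (0.7217 + 0.2783)^3: M 0.3759, M+2 0.4349, M+4 0.1677, M+6 0.0216 → M+2 is the base peak.
P(M+2) = C(3,1) × 0.7217^2 × 0.2783^1 = 3 × 0.52085089 × 0.2783 = 0.434858 (base)
P(M+6) = C(3,3) × 0.7217^0 × 0.2783^3 = 1 × 1.0000 × 0.02155458 = 0.021555
Relative intensity = 0.021555 / 0.434858 × 100 = 4.96

4.96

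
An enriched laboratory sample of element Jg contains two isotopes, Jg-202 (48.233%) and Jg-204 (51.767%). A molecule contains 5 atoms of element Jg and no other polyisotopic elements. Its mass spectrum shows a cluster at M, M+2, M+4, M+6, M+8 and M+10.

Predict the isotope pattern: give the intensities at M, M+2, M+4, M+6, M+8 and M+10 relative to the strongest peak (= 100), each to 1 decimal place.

8.1 : 43.4 : 93.2 : 100.0 : 53.7 : 11.5

The 5 Jg atoms are independent, so intensities follow the terms of (0.48233 + 0.51767)^5.
P(M) = 0.48233^5 = 0.026105
P(M+2) = 5 × 0.48233^4 × 0.51767^1 = 0.140088
P(M+4) = 10 × 0.48233^3 × 0.51767^2 = 0.300704
P(M+6) = 10 × 0.48233^2 × 0.51767^3 = 0.322736
P(M+8) = 5 × 0.48233^1 × 0.51767^4 = 0.173191
P(M+10) = 0.51767^5 = 0.037176
The M+6 peak is largest (0.322736); scaling to 100 gives 8.1 : 43.4 : 93.2 : 100.0 : 53.7 : 11.5.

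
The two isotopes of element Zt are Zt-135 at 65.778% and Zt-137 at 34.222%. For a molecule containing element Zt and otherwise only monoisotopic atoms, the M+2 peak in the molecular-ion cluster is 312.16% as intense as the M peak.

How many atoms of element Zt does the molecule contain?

6

For n independent Zt atoms, I(M+2)/I(M) = n · (abundance Zt-137) / (abundance Zt-135) = n · 0.34222/0.65778.
n = 3.1216 × 0.65778/0.34222 = 6.00 ≈ 6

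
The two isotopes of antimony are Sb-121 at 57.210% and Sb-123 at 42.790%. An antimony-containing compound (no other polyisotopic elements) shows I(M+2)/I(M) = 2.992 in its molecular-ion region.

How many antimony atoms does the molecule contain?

4

For n independent Sb atoms, I(M+2)/I(M) = n · (abundance Sb-123) / (abundance Sb-121) = n · 0.42790/0.57210.
n = 2.992 × 0.57210/0.42790 = 4.00 ≈ 4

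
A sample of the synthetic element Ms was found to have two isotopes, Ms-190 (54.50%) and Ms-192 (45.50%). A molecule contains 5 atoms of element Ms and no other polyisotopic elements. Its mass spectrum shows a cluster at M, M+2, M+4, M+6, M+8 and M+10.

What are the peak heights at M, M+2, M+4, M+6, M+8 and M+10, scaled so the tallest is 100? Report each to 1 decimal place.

14.3 : 59.9 : 100.0 : 83.5 : 34.8 : 5.8

The 5 Ms atoms are independent, so intensities follow the terms of (0.5450 + 0.4550)^5.
P(M) = 0.5450^5 = 0.048082
P(M+2) = 5 × 0.5450^4 × 0.4550^1 = 0.200709
P(M+4) = 10 × 0.5450^3 × 0.4550^2 = 0.335129
P(M+6) = 10 × 0.5450^2 × 0.4550^3 = 0.279787
P(M+8) = 5 × 0.5450^1 × 0.4550^4 = 0.116792
P(M+10) = 0.4550^5 = 0.019501
The M+4 peak is largest (0.335129); scaling to 100 gives 14.3 : 59.9 : 100.0 : 83.5 : 34.8 : 5.8.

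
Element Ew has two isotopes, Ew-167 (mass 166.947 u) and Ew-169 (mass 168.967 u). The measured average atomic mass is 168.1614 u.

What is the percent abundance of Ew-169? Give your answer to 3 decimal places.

60.119%

With x = fraction of Ew-167 (so Ew-169 is 1 − x):
166.947·x + 168.967·(1 − x) = 168.1614
(166.947 − 168.967)·x = 168.1614 − 168.967
x = -0.8056 / -2.020 = 0.39881 → 39.881% Ew-167, 60.119% Ew-169.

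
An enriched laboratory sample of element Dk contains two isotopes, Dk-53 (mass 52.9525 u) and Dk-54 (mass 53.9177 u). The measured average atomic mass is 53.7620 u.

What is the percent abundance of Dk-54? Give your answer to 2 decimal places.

With x = fraction of Dk-53 (so Dk-54 is 1 − x):
52.9525·x + 53.9177·(1 − x) = 53.7620
(52.9525 − 53.9177)·x = 53.7620 − 53.9177
x = -0.1557 / -0.9652 = 0.16131 → 16.13% Dk-53, 83.87% Dk-54.

83.87%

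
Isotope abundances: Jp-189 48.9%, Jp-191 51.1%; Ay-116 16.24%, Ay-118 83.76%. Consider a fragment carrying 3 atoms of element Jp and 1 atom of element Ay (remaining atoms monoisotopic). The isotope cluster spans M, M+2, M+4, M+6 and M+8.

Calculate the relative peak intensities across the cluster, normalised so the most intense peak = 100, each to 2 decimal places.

5.14 : 42.65 : 100.00 : 92.76 : 30.27

Element Jp pattern (n=3): 0.11693017 : 0.36657249 : 0.38306451 : 0.13343283
Element Ay pattern (n=1): 0.1624 : 0.8376
Convolve the two distributions (both contribute in 2-u steps):
  M: 0.11693017×0.1624 = 0.018989
  M+2: 0.11693017×0.8376 + 0.36657249×0.1624 = 0.157472
  M+4: 0.36657249×0.8376 + 0.38306451×0.1624 = 0.369251
  M+6: 0.38306451×0.8376 + 0.13343283×0.1624 = 0.342524
  M+8: 0.13343283×0.8376 = 0.111763
Scale to base peak (0.369251) = 100: 5.14 : 42.65 : 100.00 : 92.76 : 30.27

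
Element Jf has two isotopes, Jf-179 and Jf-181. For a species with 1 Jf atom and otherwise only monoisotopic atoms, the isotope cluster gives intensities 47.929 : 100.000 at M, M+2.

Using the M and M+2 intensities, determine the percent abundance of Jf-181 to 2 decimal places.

67.60%

Write p for the Jf-179 fraction. I(M+2)/I(M) = [C(1,1)·p^0·(1−p)] / p^1 = 1·(1−p)/p = 100.000/47.929 = 2.0864
(1−p)/p = 2.0864/1 = 2.0864  ⇒  p = 1/(1 + 2.0864) = 0.3240
Jf-179: 32.40%, Jf-181: 67.60%.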